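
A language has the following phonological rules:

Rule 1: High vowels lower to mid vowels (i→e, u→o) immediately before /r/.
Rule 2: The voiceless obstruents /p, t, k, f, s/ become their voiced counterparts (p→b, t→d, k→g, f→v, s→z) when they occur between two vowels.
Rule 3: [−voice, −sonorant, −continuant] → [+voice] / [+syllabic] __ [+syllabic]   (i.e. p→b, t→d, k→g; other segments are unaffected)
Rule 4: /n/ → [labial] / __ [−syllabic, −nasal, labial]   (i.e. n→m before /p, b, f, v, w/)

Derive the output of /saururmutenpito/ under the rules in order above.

Rule 1 (pre-rhotic lowering): /u/ is a high vowel immediately before /r/, so it lowers to [o]. /u/ is a high vowel immediately before /r/, so it lowers to [o]. /saururmutenpito/ → saorormutenpito.
Rule 2 (intervocalic voicing): /t/ is a voiceless obstruent between vowels /u/ and /e/, so it voices to [d]. /t/ is a voiceless obstruent between vowels /i/ and /o/, so it voices to [d]. /saorormutenpito/ → saorormudenpido.
Rule 3 (intervocalic voicing): no segment meets the environment; /saorormudenpido/ is unchanged.
Rule 4 (nasal place assimilation): /n/ precedes the labial consonant /p/, so it assimilates in place to [m]. /saorormudenpido/ → saorormudempido.

saorormudempido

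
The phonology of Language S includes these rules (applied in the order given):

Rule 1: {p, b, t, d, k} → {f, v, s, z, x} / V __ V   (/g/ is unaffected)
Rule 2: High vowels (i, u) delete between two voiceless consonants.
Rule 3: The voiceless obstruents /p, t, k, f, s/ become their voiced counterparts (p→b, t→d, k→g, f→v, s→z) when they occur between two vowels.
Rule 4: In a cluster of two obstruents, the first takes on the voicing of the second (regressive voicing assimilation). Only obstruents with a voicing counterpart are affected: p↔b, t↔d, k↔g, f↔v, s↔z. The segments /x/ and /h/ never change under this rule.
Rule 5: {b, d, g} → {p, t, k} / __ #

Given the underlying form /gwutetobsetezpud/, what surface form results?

gwuzezopsezesput

Rule 1 (intervocalic spirantization): /t/ is a stop between vowels /u/ and /e/, so it spirantizes to the fricative [s]. /t/ is a stop between vowels /e/ and /o/, so it spirantizes to the fricative [s]. /t/ is a stop between vowels /e/ and /e/, so it spirantizes to the fricative [s]. /gwutetobsetezpud/ → gwusesobsesezpud.
Rule 2 (high vowel syncope): no segment meets the environment; /gwusesobsesezpud/ is unchanged.
Rule 3 (intervocalic voicing): /s/ is a voiceless obstruent between vowels /u/ and /e/, so it voices to [z]. /s/ is a voiceless obstruent between vowels /e/ and /o/, so it voices to [z]. /s/ is a voiceless obstruent between vowels /e/ and /e/, so it voices to [z]. /gwusesobsesezpud/ → gwuzezobsezezpud.
Rule 4 (regressive voicing assimilation): /b/ precedes the voiceless obstruent /s/, so it devoices to [p] by assimilation. /z/ precedes the voiceless obstruent /p/, so it devoices to [s] by assimilation. /gwuzezobsezezpud/ → gwuzezopsezespud.
Rule 5 (final devoicing): /d/ is a voiced stop in word-final position, so it devoices to [t]. /gwuzezopsezespud/ → gwuzezopsezesput.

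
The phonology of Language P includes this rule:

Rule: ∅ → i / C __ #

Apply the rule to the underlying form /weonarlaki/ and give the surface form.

No segment of /weonarlaki/ meets the structural description of the rule, so the form surfaces unchanged.

weonarlaki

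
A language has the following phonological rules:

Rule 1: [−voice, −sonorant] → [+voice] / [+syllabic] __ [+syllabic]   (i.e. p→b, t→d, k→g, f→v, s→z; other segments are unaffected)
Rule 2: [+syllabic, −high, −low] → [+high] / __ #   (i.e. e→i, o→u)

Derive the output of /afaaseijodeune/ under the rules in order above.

avaazeijodeuni

Rule 1 (intervocalic voicing): /f/ is a voiceless obstruent between vowels /a/ and /a/, so it voices to [v]. /s/ is a voiceless obstruent between vowels /a/ and /e/, so it voices to [z]. /afaaseijodeune/ → avaazeijodeune.
Rule 2 (final vowel raising): /e/ is a mid vowel in word-final position, so it raises to [i]. /avaazeijodeune/ → avaazeijodeuni.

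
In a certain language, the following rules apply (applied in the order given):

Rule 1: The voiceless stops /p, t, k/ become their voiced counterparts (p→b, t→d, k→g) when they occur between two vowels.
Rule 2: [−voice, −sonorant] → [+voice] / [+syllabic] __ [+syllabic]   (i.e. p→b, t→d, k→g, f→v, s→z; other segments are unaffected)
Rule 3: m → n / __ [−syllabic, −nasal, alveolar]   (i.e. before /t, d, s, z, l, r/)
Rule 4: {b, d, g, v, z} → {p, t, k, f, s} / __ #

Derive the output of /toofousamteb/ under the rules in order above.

toovouzantep

Rule 1 (intervocalic voicing): no segment meets the environment; /toofousamteb/ is unchanged.
Rule 2 (intervocalic voicing): /f/ is a voiceless obstruent between vowels /o/ and /o/, so it voices to [v]. /s/ is a voiceless obstruent between vowels /u/ and /a/, so it voices to [z]. /toofousamteb/ → toovouzamteb.
Rule 3 (nasal place assimilation): /m/ precedes the alveolar consonant /t/, so it assimilates in place to [n]. /toovouzamteb/ → toovouzanteb.
Rule 4 (final devoicing): /b/ is a voiced obstruent in word-final position, so it devoices to [p]. /toovouzanteb/ → toovouzantep.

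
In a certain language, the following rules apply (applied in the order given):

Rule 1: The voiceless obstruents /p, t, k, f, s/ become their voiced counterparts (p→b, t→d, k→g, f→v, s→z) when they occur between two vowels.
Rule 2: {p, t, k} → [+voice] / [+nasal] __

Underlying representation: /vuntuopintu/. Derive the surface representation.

Rule 1 (intervocalic voicing): /p/ is a voiceless obstruent between vowels /o/ and /i/, so it voices to [b]. /vuntuopintu/ → vuntuobintu.
Rule 2 (post-nasal voicing): /t/ is a voiceless stop immediately after the nasal /n/, so it voices to [d]. /t/ is a voiceless stop immediately after the nasal /n/, so it voices to [d]. /vuntuobintu/ → vunduobindu.

vunduobindu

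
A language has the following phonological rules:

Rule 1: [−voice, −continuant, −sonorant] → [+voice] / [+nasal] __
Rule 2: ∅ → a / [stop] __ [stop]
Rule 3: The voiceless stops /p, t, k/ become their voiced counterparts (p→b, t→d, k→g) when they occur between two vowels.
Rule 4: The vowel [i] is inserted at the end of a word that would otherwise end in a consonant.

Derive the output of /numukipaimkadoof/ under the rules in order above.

Rule 1 (post-nasal voicing): /k/ is a voiceless stop immediately after the nasal /m/, so it voices to [g]. /numukipaimkadoof/ → numukipaimgadoof.
Rule 2 (stop-cluster a-epenthesis): no segment meets the environment; /numukipaimgadoof/ is unchanged.
Rule 3 (intervocalic voicing): /k/ is a voiceless stop between vowels /u/ and /i/, so it voices to [g]. /p/ is a voiceless stop between vowels /i/ and /a/, so it voices to [b]. /numukipaimgadoof/ → numugibaimgadoof.
Rule 4 (final i-epenthesis): the form ends in the consonant /f/, so [i] is inserted word-finally. /numugibaimgadoof/ → numugibaimgadoofi.

numugibaimgadoofi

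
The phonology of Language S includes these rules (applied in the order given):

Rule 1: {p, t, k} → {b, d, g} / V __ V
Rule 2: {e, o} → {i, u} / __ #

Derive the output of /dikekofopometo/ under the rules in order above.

Rule 1 (intervocalic voicing): /k/ is a voiceless stop between vowels /i/ and /e/, so it voices to [g]. /k/ is a voiceless stop between vowels /e/ and /o/, so it voices to [g]. /p/ is a voiceless stop between vowels /o/ and /o/, so it voices to [b]. /t/ is a voiceless stop between vowels /e/ and /o/, so it voices to [d]. /dikekofopometo/ → digegofobomedo.
Rule 2 (final vowel raising): /o/ is a mid vowel in word-final position, so it raises to [u]. /digegofobomedo/ → digegofobomedu.

digegofobomedu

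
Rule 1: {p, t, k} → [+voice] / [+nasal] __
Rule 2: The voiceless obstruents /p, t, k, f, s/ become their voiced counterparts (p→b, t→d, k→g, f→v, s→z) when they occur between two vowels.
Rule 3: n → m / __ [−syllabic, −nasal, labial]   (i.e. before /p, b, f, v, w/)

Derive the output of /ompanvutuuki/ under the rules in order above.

Rule 1 (post-nasal voicing): /p/ is a voiceless stop immediately after the nasal /m/, so it voices to [b]. /ompanvutuuki/ → ombanvutuuki.
Rule 2 (intervocalic voicing): /t/ is a voiceless obstruent between vowels /u/ and /u/, so it voices to [d]. /k/ is a voiceless obstruent between vowels /u/ and /i/, so it voices to [g]. /ombanvutuuki/ → ombanvuduugi.
Rule 3 (nasal place assimilation): /n/ precedes the labial consonant /v/, so it assimilates in place to [m]. /ombanvuduugi/ → ombamvuduugi.

ombamvuduugi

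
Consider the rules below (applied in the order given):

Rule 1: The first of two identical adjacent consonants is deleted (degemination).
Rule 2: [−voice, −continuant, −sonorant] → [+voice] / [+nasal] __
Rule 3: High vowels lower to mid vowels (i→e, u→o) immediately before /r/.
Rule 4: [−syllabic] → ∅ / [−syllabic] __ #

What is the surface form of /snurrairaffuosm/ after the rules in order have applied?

Rule 1 (degemination): /rr/ is a geminate; the first /r/ deletes. /ff/ is a geminate; the first /f/ deletes. /snurrairaffuosm/ → snurairafuosm.
Rule 2 (post-nasal voicing): no segment meets the environment; /snurairafuosm/ is unchanged.
Rule 3 (pre-rhotic lowering): /u/ is a high vowel immediately before /r/, so it lowers to [o]. /i/ is a high vowel immediately before /r/, so it lowers to [e]. /snurairafuosm/ → snoraerafuosm.
Rule 4 (final cluster simplification): /m/ is the second consonant of a word-final cluster /sm/, so it deletes. /snoraerafuosm/ → snoraerafuos.

snoraerafuos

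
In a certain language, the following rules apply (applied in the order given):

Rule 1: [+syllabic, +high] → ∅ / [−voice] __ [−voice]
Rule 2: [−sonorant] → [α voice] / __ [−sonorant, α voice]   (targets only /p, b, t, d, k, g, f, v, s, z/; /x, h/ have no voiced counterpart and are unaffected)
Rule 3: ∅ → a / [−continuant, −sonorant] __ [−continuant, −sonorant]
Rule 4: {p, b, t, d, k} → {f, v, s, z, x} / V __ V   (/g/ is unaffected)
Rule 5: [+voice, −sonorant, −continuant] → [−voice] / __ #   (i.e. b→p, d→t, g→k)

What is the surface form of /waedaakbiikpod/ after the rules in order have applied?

waezaagaviixafot

Rule 1 (high vowel syncope): no segment meets the environment; /waedaakbiikpod/ is unchanged.
Rule 2 (regressive voicing assimilation): /k/ precedes the voiced obstruent /b/, so it voices to [g] by assimilation. /waedaakbiikpod/ → waedaagbiikpod.
Rule 3 (stop-cluster a-epenthesis): /g/ and /b/ form a stop–stop cluster, so [a] is inserted between them. /k/ and /p/ form a stop–stop cluster, so [a] is inserted between them. /waedaagbiikpod/ → waedaagabiikapod.
Rule 4 (intervocalic spirantization): /d/ is a stop between vowels /e/ and /a/, so it spirantizes to the fricative [z]. /b/ is a stop between vowels /a/ and /i/, so it spirantizes to the fricative [v]. /k/ is a stop between vowels /i/ and /a/, so it spirantizes to the fricative [x]. /p/ is a stop between vowels /a/ and /o/, so it spirantizes to the fricative [f]. /waedaagabiikapod/ → waezaagaviixafod.
Rule 5 (final devoicing): /d/ is a voiced stop in word-final position, so it devoices to [t]. /waezaagaviixafod/ → waezaagaviixafot.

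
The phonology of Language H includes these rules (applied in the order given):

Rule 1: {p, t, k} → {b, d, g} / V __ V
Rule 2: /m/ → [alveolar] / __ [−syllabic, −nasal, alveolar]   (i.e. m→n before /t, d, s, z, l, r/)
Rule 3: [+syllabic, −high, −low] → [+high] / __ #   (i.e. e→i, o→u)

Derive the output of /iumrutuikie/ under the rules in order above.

iunruduigii

Rule 1 (intervocalic voicing): /t/ is a voiceless stop between vowels /u/ and /u/, so it voices to [d]. /k/ is a voiceless stop between vowels /i/ and /i/, so it voices to [g]. /iumrutuikie/ → iumruduigie.
Rule 2 (nasal place assimilation): /m/ precedes the alveolar consonant /r/, so it assimilates in place to [n]. /iumruduigie/ → iunruduigie.
Rule 3 (final vowel raising): /e/ is a mid vowel in word-final position, so it raises to [i]. /iunruduigie/ → iunruduigii.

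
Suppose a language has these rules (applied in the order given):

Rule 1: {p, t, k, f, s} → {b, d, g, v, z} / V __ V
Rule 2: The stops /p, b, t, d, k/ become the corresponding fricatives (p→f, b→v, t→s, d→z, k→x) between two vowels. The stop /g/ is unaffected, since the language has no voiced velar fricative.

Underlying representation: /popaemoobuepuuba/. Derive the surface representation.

Rule 1 (intervocalic voicing): /p/ is a voiceless obstruent between vowels /o/ and /a/, so it voices to [b]. /p/ is a voiceless obstruent between vowels /e/ and /u/, so it voices to [b]. /popaemoobuepuuba/ → pobaemoobuebuuba.
Rule 2 (intervocalic spirantization): /b/ is a stop between vowels /o/ and /a/, so it spirantizes to the fricative [v]. /b/ is a stop between vowels /o/ and /u/, so it spirantizes to the fricative [v]. /b/ is a stop between vowels /e/ and /u/, so it spirantizes to the fricative [v]. /b/ is a stop between vowels /u/ and /a/, so it spirantizes to the fricative [v]. /pobaemoobuebuuba/ → povaemoovuevuuva.

povaemoovuevuuva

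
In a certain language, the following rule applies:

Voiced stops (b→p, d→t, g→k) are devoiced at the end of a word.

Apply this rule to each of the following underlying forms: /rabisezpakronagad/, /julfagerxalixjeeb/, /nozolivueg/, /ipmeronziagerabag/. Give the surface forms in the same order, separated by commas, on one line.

/rabisezpakronagad/: /d/ is a voiced stop in word-final position, so it devoices to [t]. → [rabisezpakronagat].
/julfagerxalixjeeb/: /b/ is a voiced stop in word-final position, so it devoices to [p]. → [julfagerxalixjeep].
/nozolivueg/: /g/ is a voiced stop in word-final position, so it devoices to [k]. → [nozolivuek].
/ipmeronziagerabag/: /g/ is a voiced stop in word-final position, so it devoices to [k]. → [ipmeronziagerabak].

rabisezpakronagat, julfagerxalixjeep, nozolivuek, ipmeronziagerabak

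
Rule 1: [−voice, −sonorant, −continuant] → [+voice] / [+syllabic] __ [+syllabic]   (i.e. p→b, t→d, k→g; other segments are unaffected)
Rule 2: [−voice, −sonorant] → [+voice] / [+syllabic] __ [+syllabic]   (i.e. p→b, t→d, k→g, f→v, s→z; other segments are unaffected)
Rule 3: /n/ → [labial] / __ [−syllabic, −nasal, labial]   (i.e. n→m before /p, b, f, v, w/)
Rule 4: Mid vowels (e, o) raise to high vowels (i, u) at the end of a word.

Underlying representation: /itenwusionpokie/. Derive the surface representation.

Rule 1 (intervocalic voicing): /t/ is a voiceless stop between vowels /i/ and /e/, so it voices to [d]. /k/ is a voiceless stop between vowels /o/ and /i/, so it voices to [g]. /itenwusionpokie/ → idenwusionpogie.
Rule 2 (intervocalic voicing): /s/ is a voiceless obstruent between vowels /u/ and /i/, so it voices to [z]. /idenwusionpogie/ → idenwuzionpogie.
Rule 3 (nasal place assimilation): /n/ precedes the labial consonant /w/, so it assimilates in place to [m]. /n/ precedes the labial consonant /p/, so it assimilates in place to [m]. /idenwuzionpogie/ → idemwuziompogie.
Rule 4 (final vowel raising): /e/ is a mid vowel in word-final position, so it raises to [i]. /idemwuziompogie/ → idemwuziompogii.

idemwuziompogii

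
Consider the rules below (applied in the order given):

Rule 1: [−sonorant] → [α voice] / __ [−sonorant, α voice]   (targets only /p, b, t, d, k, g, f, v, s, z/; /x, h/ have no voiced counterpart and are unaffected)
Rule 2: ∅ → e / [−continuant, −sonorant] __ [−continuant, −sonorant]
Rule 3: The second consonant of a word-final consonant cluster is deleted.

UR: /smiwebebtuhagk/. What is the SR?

smiwebepetuhakek

Rule 1 (regressive voicing assimilation): /b/ precedes the voiceless obstruent /t/, so it devoices to [p] by assimilation. /g/ precedes the voiceless obstruent /k/, so it devoices to [k] by assimilation. /smiwebebtuhagk/ → smiwebeptuhakk.
Rule 2 (stop-cluster e-epenthesis): /p/ and /t/ form a stop–stop cluster, so [e] is inserted between them. /k/ and /k/ form a stop–stop cluster, so [e] is inserted between them. /smiwebeptuhakk/ → smiwebepetuhakek.
Rule 3 (final cluster simplification): no segment meets the environment; /smiwebepetuhakek/ is unchanged.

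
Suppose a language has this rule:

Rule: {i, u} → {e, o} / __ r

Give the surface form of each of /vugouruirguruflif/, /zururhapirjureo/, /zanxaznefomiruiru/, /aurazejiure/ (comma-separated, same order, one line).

vugooruergoruflif, zororhaperjoreo, zanxaznefomerueru, aorazejiore

/vugouruirguruflif/: /u/ is a high vowel immediately before /r/, so it lowers to [o]. /i/ is a high vowel immediately before /r/, so it lowers to [e]. /u/ is a high vowel immediately before /r/, so it lowers to [o]. → [vugooruergoruflif].
/zururhapirjureo/: /u/ is a high vowel immediately before /r/, so it lowers to [o]. /u/ is a high vowel immediately before /r/, so it lowers to [o]. /i/ is a high vowel immediately before /r/, so it lowers to [e]. /u/ is a high vowel immediately before /r/, so it lowers to [o]. → [zororhaperjoreo].
/zanxaznefomiruiru/: /i/ is a high vowel immediately before /r/, so it lowers to [e]. /i/ is a high vowel immediately before /r/, so it lowers to [e]. → [zanxaznefomerueru].
/aurazejiure/: /u/ is a high vowel immediately before /r/, so it lowers to [o]. /u/ is a high vowel immediately before /r/, so it lowers to [o]. → [aorazejiore].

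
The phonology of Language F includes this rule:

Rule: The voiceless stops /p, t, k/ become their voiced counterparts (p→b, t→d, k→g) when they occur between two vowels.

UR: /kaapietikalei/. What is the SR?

/p/ is a voiceless stop between vowels /a/ and /i/, so it voices to [b].
/t/ is a voiceless stop between vowels /e/ and /i/, so it voices to [d].
/k/ is a voiceless stop between vowels /i/ and /a/, so it voices to [g].
The other instance of /k/ does not occur in the required environment and remains unchanged.
Surface form: [kaabiedigalei].

kaabiedigalei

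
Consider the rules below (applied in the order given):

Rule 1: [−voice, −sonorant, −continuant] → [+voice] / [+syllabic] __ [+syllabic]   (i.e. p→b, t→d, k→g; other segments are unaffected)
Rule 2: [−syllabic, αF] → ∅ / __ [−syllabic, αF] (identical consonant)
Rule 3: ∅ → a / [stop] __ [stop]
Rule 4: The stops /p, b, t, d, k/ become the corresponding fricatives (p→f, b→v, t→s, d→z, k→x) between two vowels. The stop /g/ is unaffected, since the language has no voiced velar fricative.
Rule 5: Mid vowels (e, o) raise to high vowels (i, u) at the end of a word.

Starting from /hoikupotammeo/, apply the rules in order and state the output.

Rule 1 (intervocalic voicing): /k/ is a voiceless stop between vowels /i/ and /u/, so it voices to [g]. /p/ is a voiceless stop between vowels /u/ and /o/, so it voices to [b]. /t/ is a voiceless stop between vowels /o/ and /a/, so it voices to [d]. /hoikupotammeo/ → hoigubodammeo.
Rule 2 (degemination): /mm/ is a geminate; the first /m/ deletes. /hoigubodammeo/ → hoigubodameo.
Rule 3 (stop-cluster a-epenthesis): no segment meets the environment; /hoigubodameo/ is unchanged.
Rule 4 (intervocalic spirantization): /b/ is a stop between vowels /u/ and /o/, so it spirantizes to the fricative [v]. /d/ is a stop between vowels /o/ and /a/, so it spirantizes to the fricative [z]. /hoigubodameo/ → hoiguvozameo.
Rule 5 (final vowel raising): /o/ is a mid vowel in word-final position, so it raises to [u]. /hoiguvozameo/ → hoiguvozameu.

hoiguvozameu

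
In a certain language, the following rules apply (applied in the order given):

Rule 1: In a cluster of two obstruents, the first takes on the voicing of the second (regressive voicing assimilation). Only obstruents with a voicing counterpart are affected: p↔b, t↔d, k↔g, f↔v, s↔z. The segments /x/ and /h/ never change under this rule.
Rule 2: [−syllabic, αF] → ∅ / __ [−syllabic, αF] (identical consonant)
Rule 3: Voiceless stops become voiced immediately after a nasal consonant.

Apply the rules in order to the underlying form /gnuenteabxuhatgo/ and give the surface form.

Rule 1 (regressive voicing assimilation): /b/ precedes the voiceless obstruent /x/, so it devoices to [p] by assimilation. /t/ precedes the voiced obstruent /g/, so it voices to [d] by assimilation. /gnuenteabxuhatgo/ → gnuenteapxuhadgo.
Rule 2 (degemination): no segment meets the environment; /gnuenteapxuhadgo/ is unchanged.
Rule 3 (post-nasal voicing): /t/ is a voiceless stop immediately after the nasal /n/, so it voices to [d]. /gnuenteapxuhadgo/ → gnuendeapxuhadgo.

gnuendeapxuhadgo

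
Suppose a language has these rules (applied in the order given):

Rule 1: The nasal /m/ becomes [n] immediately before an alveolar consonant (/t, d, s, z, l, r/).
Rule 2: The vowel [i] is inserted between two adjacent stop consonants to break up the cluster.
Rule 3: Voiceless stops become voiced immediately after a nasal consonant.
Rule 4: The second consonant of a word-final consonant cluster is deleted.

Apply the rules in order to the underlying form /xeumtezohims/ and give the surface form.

Rule 1 (nasal place assimilation): /m/ precedes the alveolar consonant /t/, so it assimilates in place to [n]. /m/ precedes the alveolar consonant /s/, so it assimilates in place to [n]. /xeumtezohims/ → xeuntezohins.
Rule 2 (stop-cluster i-epenthesis): no segment meets the environment; /xeuntezohins/ is unchanged.
Rule 3 (post-nasal voicing): /t/ is a voiceless stop immediately after the nasal /n/, so it voices to [d]. /xeuntezohins/ → xeundezohins.
Rule 4 (final cluster simplification): /s/ is the second consonant of a word-final cluster /ns/, so it deletes. /xeundezohins/ → xeundezohin.

xeundezohin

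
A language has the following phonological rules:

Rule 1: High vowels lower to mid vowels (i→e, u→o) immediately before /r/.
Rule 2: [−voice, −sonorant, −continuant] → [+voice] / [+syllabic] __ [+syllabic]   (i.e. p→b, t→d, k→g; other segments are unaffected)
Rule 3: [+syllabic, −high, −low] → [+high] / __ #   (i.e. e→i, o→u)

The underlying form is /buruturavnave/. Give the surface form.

borudoravnavi

Rule 1 (pre-rhotic lowering): /u/ is a high vowel immediately before /r/, so it lowers to [o]. /u/ is a high vowel immediately before /r/, so it lowers to [o]. /buruturavnave/ → borutoravnave.
Rule 2 (intervocalic voicing): /t/ is a voiceless stop between vowels /u/ and /o/, so it voices to [d]. /borutoravnave/ → borudoravnave.
Rule 3 (final vowel raising): /e/ is a mid vowel in word-final position, so it raises to [i]. /borudoravnave/ → borudoravnavi.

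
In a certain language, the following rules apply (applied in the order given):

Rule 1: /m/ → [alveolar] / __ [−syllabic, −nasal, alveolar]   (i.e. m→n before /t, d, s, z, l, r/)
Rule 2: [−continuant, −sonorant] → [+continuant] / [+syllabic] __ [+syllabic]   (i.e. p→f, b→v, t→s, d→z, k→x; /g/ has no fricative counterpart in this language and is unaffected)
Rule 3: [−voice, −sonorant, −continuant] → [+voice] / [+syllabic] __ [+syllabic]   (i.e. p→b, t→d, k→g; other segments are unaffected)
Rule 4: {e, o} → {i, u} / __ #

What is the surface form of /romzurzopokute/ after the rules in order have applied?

Rule 1 (nasal place assimilation): /m/ precedes the alveolar consonant /z/, so it assimilates in place to [n]. /romzurzopokute/ → ronzurzopokute.
Rule 2 (intervocalic spirantization): /p/ is a stop between vowels /o/ and /o/, so it spirantizes to the fricative [f]. /k/ is a stop between vowels /o/ and /u/, so it spirantizes to the fricative [x]. /t/ is a stop between vowels /u/ and /e/, so it spirantizes to the fricative [s]. /ronzurzopokute/ → ronzurzofoxuse.
Rule 3 (intervocalic voicing): no segment meets the environment; /ronzurzofoxuse/ is unchanged.
Rule 4 (final vowel raising): /e/ is a mid vowel in word-final position, so it raises to [i]. /ronzurzofoxuse/ → ronzurzofoxusi.

ronzurzofoxusi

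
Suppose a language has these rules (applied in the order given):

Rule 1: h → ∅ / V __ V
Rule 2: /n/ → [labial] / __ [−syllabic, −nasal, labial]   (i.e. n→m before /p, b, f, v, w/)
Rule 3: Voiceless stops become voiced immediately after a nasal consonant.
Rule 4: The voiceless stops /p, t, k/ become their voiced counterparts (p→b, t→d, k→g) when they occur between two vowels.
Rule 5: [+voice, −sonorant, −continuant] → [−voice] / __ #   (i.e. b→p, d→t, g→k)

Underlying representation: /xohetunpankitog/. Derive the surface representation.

xoedumbangidok

Rule 1 (intervocalic h-deletion): /h/ occurs between vowels /o/ and /e/, so it deletes. /xohetunpankitog/ → xoetunpankitog.
Rule 2 (nasal place assimilation): /n/ precedes the labial consonant /p/, so it assimilates in place to [m]. /xoetunpankitog/ → xoetumpankitog.
Rule 3 (post-nasal voicing): /p/ is a voiceless stop immediately after the nasal /m/, so it voices to [b]. /k/ is a voiceless stop immediately after the nasal /n/, so it voices to [g]. /xoetumpankitog/ → xoetumbangitog.
Rule 4 (intervocalic voicing): /t/ is a voiceless stop between vowels /e/ and /u/, so it voices to [d]. /t/ is a voiceless stop between vowels /i/ and /o/, so it voices to [d]. /xoetumbangitog/ → xoedumbangidog.
Rule 5 (final devoicing): /g/ is a voiced stop in word-final position, so it devoices to [k]. /xoedumbangidog/ → xoedumbangidok.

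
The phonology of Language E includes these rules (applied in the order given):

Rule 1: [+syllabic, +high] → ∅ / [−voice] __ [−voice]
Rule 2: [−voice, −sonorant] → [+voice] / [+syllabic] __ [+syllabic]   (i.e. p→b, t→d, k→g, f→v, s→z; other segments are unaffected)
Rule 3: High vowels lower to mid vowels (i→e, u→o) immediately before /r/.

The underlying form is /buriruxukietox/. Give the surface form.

boreruxkiedox

Rule 1 (high vowel syncope): /u/ is a high vowel flanked by voiceless consonants /x/ and /k/, so it deletes. /buriruxukietox/ → buriruxkietox.
Rule 2 (intervocalic voicing): /t/ is a voiceless obstruent between vowels /e/ and /o/, so it voices to [d]. /buriruxkietox/ → buriruxkiedox.
Rule 3 (pre-rhotic lowering): /u/ is a high vowel immediately before /r/, so it lowers to [o]. /i/ is a high vowel immediately before /r/, so it lowers to [e]. /buriruxkiedox/ → boreruxkiedox.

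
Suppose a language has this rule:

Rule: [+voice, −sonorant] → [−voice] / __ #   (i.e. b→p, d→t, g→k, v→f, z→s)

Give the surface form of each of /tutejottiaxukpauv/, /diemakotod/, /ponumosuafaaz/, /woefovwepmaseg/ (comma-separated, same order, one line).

tutejottiaxukpauf, diemakotot, ponumosuafaas, woefovwepmasek

/tutejottiaxukpauv/: /v/ is a voiced obstruent in word-final position, so it devoices to [f]. → [tutejottiaxukpauf].
/diemakotod/: /d/ is a voiced obstruent in word-final position, so it devoices to [t]. → [diemakotot].
/ponumosuafaaz/: /z/ is a voiced obstruent in word-final position, so it devoices to [s]. → [ponumosuafaas].
/woefovwepmaseg/: /g/ is a voiced obstruent in word-final position, so it devoices to [k]. → [woefovwepmasek].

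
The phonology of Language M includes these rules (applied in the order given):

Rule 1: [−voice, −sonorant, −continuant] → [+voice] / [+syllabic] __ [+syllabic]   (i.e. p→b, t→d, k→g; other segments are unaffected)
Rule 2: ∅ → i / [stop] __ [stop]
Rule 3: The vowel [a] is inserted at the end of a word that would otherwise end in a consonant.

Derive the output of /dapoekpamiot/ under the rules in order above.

daboekipamiota

Rule 1 (intervocalic voicing): /p/ is a voiceless stop between vowels /a/ and /o/, so it voices to [b]. /dapoekpamiot/ → daboekpamiot.
Rule 2 (stop-cluster i-epenthesis): /k/ and /p/ form a stop–stop cluster, so [i] is inserted between them. /daboekpamiot/ → daboekipamiot.
Rule 3 (final a-epenthesis): the form ends in the consonant /t/, so [a] is inserted word-finally. /daboekipamiot/ → daboekipamiota.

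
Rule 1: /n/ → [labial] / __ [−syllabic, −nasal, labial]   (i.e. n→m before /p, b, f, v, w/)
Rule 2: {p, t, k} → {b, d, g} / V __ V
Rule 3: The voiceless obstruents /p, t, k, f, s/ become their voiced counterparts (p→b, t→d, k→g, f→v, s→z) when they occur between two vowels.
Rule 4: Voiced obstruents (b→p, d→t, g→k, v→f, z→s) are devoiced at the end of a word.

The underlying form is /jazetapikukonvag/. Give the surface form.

Rule 1 (nasal place assimilation): /n/ precedes the labial consonant /v/, so it assimilates in place to [m]. /jazetapikukonvag/ → jazetapikukomvag.
Rule 2 (intervocalic voicing): /t/ is a voiceless stop between vowels /e/ and /a/, so it voices to [d]. /p/ is a voiceless stop between vowels /a/ and /i/, so it voices to [b]. /k/ is a voiceless stop between vowels /i/ and /u/, so it voices to [g]. /k/ is a voiceless stop between vowels /u/ and /o/, so it voices to [g]. /jazetapikukomvag/ → jazedabigugomvag.
Rule 3 (intervocalic voicing): no segment meets the environment; /jazedabigugomvag/ is unchanged.
Rule 4 (final devoicing): /g/ is a voiced obstruent in word-final position, so it devoices to [k]. /jazedabigugomvag/ → jazedabigugomvak.

jazedabigugomvak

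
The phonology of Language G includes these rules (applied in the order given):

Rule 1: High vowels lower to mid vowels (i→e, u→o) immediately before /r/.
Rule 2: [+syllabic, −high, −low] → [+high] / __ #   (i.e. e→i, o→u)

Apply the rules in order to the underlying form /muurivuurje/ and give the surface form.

Rule 1 (pre-rhotic lowering): /u/ is a high vowel immediately before /r/, so it lowers to [o]. /u/ is a high vowel immediately before /r/, so it lowers to [o]. /muurivuurje/ → muorivuorje.
Rule 2 (final vowel raising): /e/ is a mid vowel in word-final position, so it raises to [i]. /muorivuorje/ → muorivuorji.

muorivuorji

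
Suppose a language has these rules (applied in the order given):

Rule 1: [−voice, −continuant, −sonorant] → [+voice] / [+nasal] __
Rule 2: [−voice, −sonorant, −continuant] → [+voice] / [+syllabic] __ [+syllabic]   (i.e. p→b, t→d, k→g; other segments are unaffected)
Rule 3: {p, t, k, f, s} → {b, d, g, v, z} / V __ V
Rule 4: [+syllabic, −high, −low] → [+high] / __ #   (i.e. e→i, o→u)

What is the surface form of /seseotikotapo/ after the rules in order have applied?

sezeodigodabu

Rule 1 (post-nasal voicing): no segment meets the environment; /seseotikotapo/ is unchanged.
Rule 2 (intervocalic voicing): /t/ is a voiceless stop between vowels /o/ and /i/, so it voices to [d]. /k/ is a voiceless stop between vowels /i/ and /o/, so it voices to [g]. /t/ is a voiceless stop between vowels /o/ and /a/, so it voices to [d]. /p/ is a voiceless stop between vowels /a/ and /o/, so it voices to [b]. /seseotikotapo/ → seseodigodabo.
Rule 3 (intervocalic voicing): /s/ is a voiceless obstruent between vowels /e/ and /e/, so it voices to [z]. /seseodigodabo/ → sezeodigodabo.
Rule 4 (final vowel raising): /o/ is a mid vowel in word-final position, so it raises to [u]. /sezeodigodabo/ → sezeodigodabu.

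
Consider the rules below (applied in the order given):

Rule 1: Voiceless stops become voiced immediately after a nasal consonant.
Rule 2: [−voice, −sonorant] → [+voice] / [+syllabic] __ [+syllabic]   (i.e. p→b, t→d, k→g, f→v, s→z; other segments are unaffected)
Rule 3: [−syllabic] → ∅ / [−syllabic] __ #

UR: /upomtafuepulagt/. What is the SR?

Rule 1 (post-nasal voicing): /t/ is a voiceless stop immediately after the nasal /m/, so it voices to [d]. /upomtafuepulagt/ → upomdafuepulagt.
Rule 2 (intervocalic voicing): /p/ is a voiceless obstruent between vowels /u/ and /o/, so it voices to [b]. /f/ is a voiceless obstruent between vowels /a/ and /u/, so it voices to [v]. /p/ is a voiceless obstruent between vowels /e/ and /u/, so it voices to [b]. /upomdafuepulagt/ → ubomdavuebulagt.
Rule 3 (final cluster simplification): /t/ is the second consonant of a word-final cluster /gt/, so it deletes. /ubomdavuebulagt/ → ubomdavuebulag.

ubomdavuebulag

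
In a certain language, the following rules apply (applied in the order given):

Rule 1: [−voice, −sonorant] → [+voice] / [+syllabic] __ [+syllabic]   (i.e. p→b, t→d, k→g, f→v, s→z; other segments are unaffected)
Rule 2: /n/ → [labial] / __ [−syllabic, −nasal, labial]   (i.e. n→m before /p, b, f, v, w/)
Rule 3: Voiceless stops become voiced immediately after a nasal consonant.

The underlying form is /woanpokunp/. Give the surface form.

woambogumb

Rule 1 (intervocalic voicing): /k/ is a voiceless obstruent between vowels /o/ and /u/, so it voices to [g]. /woanpokunp/ → woanpogunp.
Rule 2 (nasal place assimilation): /n/ precedes the labial consonant /p/, so it assimilates in place to [m]. /n/ precedes the labial consonant /p/, so it assimilates in place to [m]. /woanpogunp/ → woampogump.
Rule 3 (post-nasal voicing): /p/ is a voiceless stop immediately after the nasal /m/, so it voices to [b]. /p/ is a voiceless stop immediately after the nasal /m/, so it voices to [b]. /woampogump/ → woambogumb.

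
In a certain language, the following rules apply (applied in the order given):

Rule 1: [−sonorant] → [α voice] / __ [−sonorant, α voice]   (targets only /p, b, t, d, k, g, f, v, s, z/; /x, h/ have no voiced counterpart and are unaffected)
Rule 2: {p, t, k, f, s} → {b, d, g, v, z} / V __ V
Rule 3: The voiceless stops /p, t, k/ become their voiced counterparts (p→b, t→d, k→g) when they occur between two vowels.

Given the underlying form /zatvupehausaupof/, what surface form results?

Rule 1 (regressive voicing assimilation): /t/ precedes the voiced obstruent /v/, so it voices to [d] by assimilation. /zatvupehausaupof/ → zadvupehausaupof.
Rule 2 (intervocalic voicing): /p/ is a voiceless obstruent between vowels /u/ and /e/, so it voices to [b]. /s/ is a voiceless obstruent between vowels /u/ and /a/, so it voices to [z]. /p/ is a voiceless obstruent between vowels /u/ and /o/, so it voices to [b]. /zadvupehausaupof/ → zadvubehauzaubof.
Rule 3 (intervocalic voicing): no segment meets the environment; /zadvubehauzaubof/ is unchanged.

zadvubehauzaubof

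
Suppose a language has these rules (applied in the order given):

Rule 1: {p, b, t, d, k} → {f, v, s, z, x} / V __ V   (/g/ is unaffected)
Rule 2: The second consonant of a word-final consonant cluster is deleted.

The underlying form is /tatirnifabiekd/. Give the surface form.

Rule 1 (intervocalic spirantization): /t/ is a stop between vowels /a/ and /i/, so it spirantizes to the fricative [s]. /b/ is a stop between vowels /a/ and /i/, so it spirantizes to the fricative [v]. /tatirnifabiekd/ → tasirnifaviekd.
Rule 2 (final cluster simplification): /d/ is the second consonant of a word-final cluster /kd/, so it deletes. /tasirnifaviekd/ → tasirnifaviek.

tasirnifaviek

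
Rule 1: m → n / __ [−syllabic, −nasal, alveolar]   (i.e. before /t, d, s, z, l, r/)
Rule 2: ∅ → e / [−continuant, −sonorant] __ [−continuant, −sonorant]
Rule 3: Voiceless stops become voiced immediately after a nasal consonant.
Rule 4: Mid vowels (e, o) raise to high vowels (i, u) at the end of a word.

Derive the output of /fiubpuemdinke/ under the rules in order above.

Rule 1 (nasal place assimilation): /m/ precedes the alveolar consonant /d/, so it assimilates in place to [n]. /fiubpuemdinke/ → fiubpuendinke.
Rule 2 (stop-cluster e-epenthesis): /b/ and /p/ form a stop–stop cluster, so [e] is inserted between them. /fiubpuendinke/ → fiubepuendinke.
Rule 3 (post-nasal voicing): /k/ is a voiceless stop immediately after the nasal /n/, so it voices to [g]. /fiubepuendinke/ → fiubepuendinge.
Rule 4 (final vowel raising): /e/ is a mid vowel in word-final position, so it raises to [i]. /fiubepuendinge/ → fiubepuendingi.

fiubepuendingi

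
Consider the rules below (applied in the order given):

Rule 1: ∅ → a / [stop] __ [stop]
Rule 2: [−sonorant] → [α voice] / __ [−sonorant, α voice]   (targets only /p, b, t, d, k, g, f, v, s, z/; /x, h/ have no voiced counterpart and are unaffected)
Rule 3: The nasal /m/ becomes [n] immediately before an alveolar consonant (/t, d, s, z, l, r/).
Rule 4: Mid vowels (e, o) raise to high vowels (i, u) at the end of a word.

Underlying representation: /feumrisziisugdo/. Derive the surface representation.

feunrizziisugadu

Rule 1 (stop-cluster a-epenthesis): /g/ and /d/ form a stop–stop cluster, so [a] is inserted between them. /feumrisziisugdo/ → feumrisziisugado.
Rule 2 (regressive voicing assimilation): /s/ precedes the voiced obstruent /z/, so it voices to [z] by assimilation. /feumrisziisugado/ → feumrizziisugado.
Rule 3 (nasal place assimilation): /m/ precedes the alveolar consonant /r/, so it assimilates in place to [n]. /feumrizziisugado/ → feunrizziisugado.
Rule 4 (final vowel raising): /o/ is a mid vowel in word-final position, so it raises to [u]. /feunrizziisugado/ → feunrizziisugadu.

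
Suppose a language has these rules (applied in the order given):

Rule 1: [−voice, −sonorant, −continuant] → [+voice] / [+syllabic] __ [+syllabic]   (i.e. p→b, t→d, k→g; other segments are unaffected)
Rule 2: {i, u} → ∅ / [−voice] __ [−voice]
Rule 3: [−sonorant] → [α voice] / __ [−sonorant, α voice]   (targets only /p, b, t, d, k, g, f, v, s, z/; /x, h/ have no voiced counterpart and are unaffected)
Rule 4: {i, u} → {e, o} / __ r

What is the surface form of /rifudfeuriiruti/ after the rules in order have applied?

Rule 1 (intervocalic voicing): /t/ is a voiceless stop between vowels /u/ and /i/, so it voices to [d]. /rifudfeuriiruti/ → rifudfeuriirudi.
Rule 2 (high vowel syncope): no segment meets the environment; /rifudfeuriirudi/ is unchanged.
Rule 3 (regressive voicing assimilation): /d/ precedes the voiceless obstruent /f/, so it devoices to [t] by assimilation. /rifudfeuriirudi/ → rifutfeuriirudi.
Rule 4 (pre-rhotic lowering): /u/ is a high vowel immediately before /r/, so it lowers to [o]. /i/ is a high vowel immediately before /r/, so it lowers to [e]. /rifutfeuriirudi/ → rifutfeorierudi.

rifutfeorierudi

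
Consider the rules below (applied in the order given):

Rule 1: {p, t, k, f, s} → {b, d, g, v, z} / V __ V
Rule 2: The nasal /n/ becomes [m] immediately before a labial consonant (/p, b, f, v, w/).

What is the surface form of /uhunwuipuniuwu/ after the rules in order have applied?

uhumwuibuniuwu

Rule 1 (intervocalic voicing): /p/ is a voiceless obstruent between vowels /i/ and /u/, so it voices to [b]. /uhunwuipuniuwu/ → uhunwuibuniuwu.
Rule 2 (nasal place assimilation): /n/ precedes the labial consonant /w/, so it assimilates in place to [m]. /uhunwuibuniuwu/ → uhumwuibuniuwu.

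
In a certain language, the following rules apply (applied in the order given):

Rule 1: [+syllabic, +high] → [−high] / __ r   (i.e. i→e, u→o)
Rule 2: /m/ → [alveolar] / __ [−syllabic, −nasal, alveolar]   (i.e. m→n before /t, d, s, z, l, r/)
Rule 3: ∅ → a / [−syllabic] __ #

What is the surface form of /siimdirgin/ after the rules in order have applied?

siindergina

Rule 1 (pre-rhotic lowering): /i/ is a high vowel immediately before /r/, so it lowers to [e]. /siimdirgin/ → siimdergin.
Rule 2 (nasal place assimilation): /m/ precedes the alveolar consonant /d/, so it assimilates in place to [n]. /siimdergin/ → siindergin.
Rule 3 (final a-epenthesis): the form ends in the consonant /n/, so [a] is inserted word-finally. /siindergin/ → siindergina.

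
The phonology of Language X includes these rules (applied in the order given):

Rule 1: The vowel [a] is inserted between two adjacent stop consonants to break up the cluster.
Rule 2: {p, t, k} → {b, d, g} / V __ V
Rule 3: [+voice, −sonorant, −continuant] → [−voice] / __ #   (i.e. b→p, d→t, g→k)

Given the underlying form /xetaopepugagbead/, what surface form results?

Rule 1 (stop-cluster a-epenthesis): /g/ and /b/ form a stop–stop cluster, so [a] is inserted between them. /xetaopepugagbead/ → xetaopepugagabead.
Rule 2 (intervocalic voicing): /t/ is a voiceless stop between vowels /e/ and /a/, so it voices to [d]. /p/ is a voiceless stop between vowels /o/ and /e/, so it voices to [b]. /p/ is a voiceless stop between vowels /e/ and /u/, so it voices to [b]. /xetaopepugagabead/ → xedaobebugagabead.
Rule 3 (final devoicing): /d/ is a voiced stop in word-final position, so it devoices to [t]. /xedaobebugagabead/ → xedaobebugagabeat.

xedaobebugagabeat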